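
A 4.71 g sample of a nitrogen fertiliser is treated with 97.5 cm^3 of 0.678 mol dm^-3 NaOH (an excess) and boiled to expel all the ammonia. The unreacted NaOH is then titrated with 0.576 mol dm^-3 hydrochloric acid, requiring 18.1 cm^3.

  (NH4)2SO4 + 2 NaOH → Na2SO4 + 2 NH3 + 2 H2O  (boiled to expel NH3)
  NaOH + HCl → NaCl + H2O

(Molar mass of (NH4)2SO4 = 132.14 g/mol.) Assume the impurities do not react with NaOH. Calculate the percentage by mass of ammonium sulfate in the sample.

78.1 %

n(NaOH) added = 0.0975 × 0.678 = 0.0661 mol
n(HCl) used in back-titration = 0.0181 × 0.576 = 0.0104 mol
n(NaOH) left over = 0.0104 mol (1:1 ratio)
n(NaOH) consumed by analyte = 0.0661 − 0.0104 = 0.0557 mol
From the 1:2 ratio, n((NH4)2SO4) = 1/2 × 0.0557 = 0.0278 mol
mass of (NH4)2SO4 = 0.0278 × 132.14 = 3.68 g
% (NH4)2SO4 = 3.68 / 4.71 × 100 = 78.1 %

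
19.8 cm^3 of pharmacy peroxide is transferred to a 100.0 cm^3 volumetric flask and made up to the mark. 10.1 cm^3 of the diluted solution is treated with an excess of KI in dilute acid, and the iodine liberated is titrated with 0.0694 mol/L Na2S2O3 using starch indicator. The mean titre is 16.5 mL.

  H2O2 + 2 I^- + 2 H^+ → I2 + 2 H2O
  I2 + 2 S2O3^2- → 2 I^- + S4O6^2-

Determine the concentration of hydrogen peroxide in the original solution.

0.286 mol/L

n(S2O3^2-) = 0.0165 × 0.0694 = 1.15 × 10^-3 mol
n(I2) = n(S2O3^2-)/2 = 5.73 × 10^-4 mol
n(H2O2) in the aliquot = 5.73 × 10^-4 mol (1:1 ratio)
[H2O2]_dilute = 5.73 × 10^-4 / 0.0101 = 0.0567 mol/L
[H2O2]_original = 0.0567 × 100.0/19.8 = 0.286 mol/L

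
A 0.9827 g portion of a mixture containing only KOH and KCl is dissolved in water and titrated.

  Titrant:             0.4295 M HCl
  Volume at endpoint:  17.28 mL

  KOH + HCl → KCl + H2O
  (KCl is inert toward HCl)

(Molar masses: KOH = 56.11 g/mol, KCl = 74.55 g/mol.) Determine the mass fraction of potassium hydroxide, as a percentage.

n(HCl) = 0.01728 × 0.4295 = 7.422 × 10^-3 mol
Let x = n(KOH), y = n(KCl).
Titrant: 1x = 7.422 × 10^-3;  mass: 56.11x + 74.55y = 0.9827
Solving, x = 7.422 × 10^-3 mol, y = 7.596 × 10^-3 mol
mass of KOH = 7.422 × 10^-3 × 56.11 = 0.4164 g
% KOH = 0.4164 / 0.9827 × 100 = 42.38 %

42.38 %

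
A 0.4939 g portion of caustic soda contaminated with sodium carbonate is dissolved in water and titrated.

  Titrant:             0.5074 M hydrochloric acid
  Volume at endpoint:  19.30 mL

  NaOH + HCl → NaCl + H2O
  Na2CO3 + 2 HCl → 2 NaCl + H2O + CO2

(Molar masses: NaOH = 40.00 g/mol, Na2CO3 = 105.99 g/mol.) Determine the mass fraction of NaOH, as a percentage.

n(HCl) = 0.01930 × 0.5074 = 9.793 × 10^-3 mol
Let x = n(NaOH), y = n(Na2CO3).
Titrant: 1x + 2y = 9.793 × 10^-3;  mass: 40.00x + 105.99y = 0.4939
Solving, x = 1.929 × 10^-3 mol, y = 3.932 × 10^-3 mol
mass of NaOH = 1.929 × 10^-3 × 40.00 = 0.07717 g
% NaOH = 0.07717 / 0.4939 × 100 = 15.62 %

15.62 %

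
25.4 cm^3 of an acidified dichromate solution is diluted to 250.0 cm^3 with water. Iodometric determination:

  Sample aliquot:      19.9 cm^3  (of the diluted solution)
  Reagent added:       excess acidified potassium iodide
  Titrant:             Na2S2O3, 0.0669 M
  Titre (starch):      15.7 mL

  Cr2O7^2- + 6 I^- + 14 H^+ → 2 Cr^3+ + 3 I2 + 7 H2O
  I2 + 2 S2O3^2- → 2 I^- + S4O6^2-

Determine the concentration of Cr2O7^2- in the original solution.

0.0866 M

n(S2O3^2-) = 0.0157 × 0.0669 = 1.05 × 10^-3 mol
n(I2) = n(S2O3^2-)/2 = 5.25 × 10^-4 mol
From the 1:3 ratio, n(Cr2O7^2-) in the aliquot = 1/3 × 5.25 × 10^-4 = 1.75 × 10^-4 mol
[Cr2O7^2-]_dilute = 1.75 × 10^-4 / 0.0199 = 0.00880 mol/L
[Cr2O7^2-]_original = 0.00880 × 250.0/25.4 = 0.0866 mol/L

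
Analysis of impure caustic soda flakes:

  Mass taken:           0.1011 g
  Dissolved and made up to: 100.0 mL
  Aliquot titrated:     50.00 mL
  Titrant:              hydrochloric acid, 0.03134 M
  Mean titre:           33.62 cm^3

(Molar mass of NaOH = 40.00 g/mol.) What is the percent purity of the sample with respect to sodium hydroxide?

83.37 %

NaOH + HCl → NaCl + H2O
n(HCl) per titration = 0.03362 × 0.03134 = 1.054 × 10^-3 mol
n(NaOH) in each aliquot = 1.054 × 10^-3 mol (1:1 ratio)
n(NaOH) in the whole flask = 1.054 × 10^-3 × 100.0/50.00 = 2.107 × 10^-3 mol
mass of NaOH = 2.107 × 10^-3 × 40.00 = 0.08429 g
% NaOH = 0.08429 / 0.1011 × 100 = 83.37 %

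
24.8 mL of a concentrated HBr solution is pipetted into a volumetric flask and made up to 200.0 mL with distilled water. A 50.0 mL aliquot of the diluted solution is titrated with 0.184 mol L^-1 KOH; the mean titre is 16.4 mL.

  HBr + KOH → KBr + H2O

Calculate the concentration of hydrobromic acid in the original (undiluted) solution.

0.487 mol/L

n(KOH) = 0.0164 × 0.184 = 3.02 × 10^-3 mol
n(HBr) in the aliquot = 3.02 × 10^-3 mol (1:1 ratio)
[HBr]_dilute = 3.02 × 10^-3 / 0.0500 = 0.0604 mol/L
Dilution factor = 200.0 / 24.8 = 8.065
[HBr]_stock = 0.0604 × 8.065 = 0.487 mol/L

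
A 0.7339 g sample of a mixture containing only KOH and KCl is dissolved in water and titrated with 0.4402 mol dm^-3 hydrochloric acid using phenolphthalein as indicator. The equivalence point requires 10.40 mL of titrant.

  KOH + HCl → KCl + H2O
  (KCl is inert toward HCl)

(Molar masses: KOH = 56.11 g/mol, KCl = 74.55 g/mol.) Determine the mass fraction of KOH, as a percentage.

35.00 %

n(HCl) = 0.01040 × 0.4402 = 4.578 × 10^-3 mol
Let x = n(KOH), y = n(KCl).
Titrant: 1x = 4.578 × 10^-3;  mass: 56.11x + 74.55y = 0.7339
Solving, x = 4.578 × 10^-3 mol, y = 6.399 × 10^-3 mol
mass of KOH = 4.578 × 10^-3 × 56.11 = 0.2569 g
% KOH = 0.2569 / 0.7339 × 100 = 35.00 %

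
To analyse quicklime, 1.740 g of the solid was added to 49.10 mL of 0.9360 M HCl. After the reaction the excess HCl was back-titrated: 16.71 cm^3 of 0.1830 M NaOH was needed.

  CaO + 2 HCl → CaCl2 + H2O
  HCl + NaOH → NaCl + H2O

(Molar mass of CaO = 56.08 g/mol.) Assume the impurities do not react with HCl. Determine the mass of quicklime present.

1.203 g

n(HCl) added = 0.04910 × 0.9360 = 0.04596 mol
n(NaOH) used in back-titration = 0.01671 × 0.1830 = 3.058 × 10^-3 mol
n(HCl) left over = 3.058 × 10^-3 mol (1:1 ratio)
n(HCl) consumed by analyte = 0.04596 − 3.058 × 10^-3 = 0.04290 mol
From the 1:2 ratio, n(CaO) = 1/2 × 0.04290 = 0.02145 mol
mass of CaO = 0.02145 × 56.08 = 1.203 g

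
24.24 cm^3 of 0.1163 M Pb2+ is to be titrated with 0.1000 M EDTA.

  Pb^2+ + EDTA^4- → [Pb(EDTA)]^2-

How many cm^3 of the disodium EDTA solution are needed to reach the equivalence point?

28.19 mL

n(Pb2+) = 0.02424 L × 0.1163 mol/L = 2.819 × 10^-3 mol
n(EDTA) = 2.819 × 10^-3 mol (1:1 stoichiometry)
V(EDTA) = 2.819 × 10^-3 mol / 0.1000 mol/L = 0.02819 L = 28.19 mL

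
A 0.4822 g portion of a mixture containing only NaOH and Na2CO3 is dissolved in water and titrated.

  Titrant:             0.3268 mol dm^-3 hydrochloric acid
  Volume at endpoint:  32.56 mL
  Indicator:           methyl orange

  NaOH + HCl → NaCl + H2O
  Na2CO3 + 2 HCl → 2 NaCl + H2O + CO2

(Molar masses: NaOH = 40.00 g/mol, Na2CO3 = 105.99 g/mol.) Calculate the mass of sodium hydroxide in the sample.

n(HCl) = 0.03256 × 0.3268 = 0.01064 mol
Let x = n(NaOH), y = n(Na2CO3).
Titrant: 1x + 2y = 0.01064;  mass: 40.00x + 105.99y = 0.4822
Solving, x = 6.287 × 10^-3 mol, y = 2.177 × 10^-3 mol
mass of NaOH = 6.287 × 10^-3 × 40.00 = 0.2515 g

0.2515 g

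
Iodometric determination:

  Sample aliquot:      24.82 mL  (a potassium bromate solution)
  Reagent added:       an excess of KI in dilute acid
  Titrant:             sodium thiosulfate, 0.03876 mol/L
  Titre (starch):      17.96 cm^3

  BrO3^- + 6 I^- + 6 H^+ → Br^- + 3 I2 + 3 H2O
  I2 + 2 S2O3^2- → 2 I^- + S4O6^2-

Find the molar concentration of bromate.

n(S2O3^2-) = 0.01796 × 0.03876 = 6.961 × 10^-4 mol
n(I2) = n(S2O3^2-)/2 = 3.481 × 10^-4 mol
From the 1:3 ratio, n(BrO3^-) in the aliquot = 1/3 × 3.481 × 10^-4 = 1.160 × 10^-4 mol
[BrO3^-] = 1.160 × 10^-4 / 0.02482 = 0.004675 mol/L

0.004675 mol/L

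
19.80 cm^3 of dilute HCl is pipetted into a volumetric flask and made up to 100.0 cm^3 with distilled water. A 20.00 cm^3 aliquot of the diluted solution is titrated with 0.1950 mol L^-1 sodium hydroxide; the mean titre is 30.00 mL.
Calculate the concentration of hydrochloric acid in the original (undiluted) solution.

HCl + NaOH → NaCl + H2O
n(NaOH) = 0.03000 × 0.1950 = 5.850 × 10^-3 mol
n(HCl) in the aliquot = 5.850 × 10^-3 mol (1:1 ratio)
[HCl]_dilute = 5.850 × 10^-3 / 0.02000 = 0.2925 mol/L
Dilution factor = 100.0 / 19.80 = 5.051
[HCl]_stock = 0.2925 × 5.051 = 1.477 mol/L

1.477 mol/L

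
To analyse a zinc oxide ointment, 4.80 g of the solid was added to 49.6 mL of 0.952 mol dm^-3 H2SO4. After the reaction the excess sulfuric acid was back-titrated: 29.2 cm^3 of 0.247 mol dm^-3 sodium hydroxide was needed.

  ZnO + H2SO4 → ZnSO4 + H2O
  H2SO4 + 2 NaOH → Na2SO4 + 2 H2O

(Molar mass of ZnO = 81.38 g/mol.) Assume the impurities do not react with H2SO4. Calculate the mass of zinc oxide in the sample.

n(H2SO4) added = 0.0496 × 0.952 = 0.0472 mol
n(NaOH) used in back-titration = 0.0292 × 0.247 = 7.21 × 10^-3 mol
From the 1:2 ratio, n(H2SO4) left over = 1/2 × 7.21 × 10^-3 = 3.61 × 10^-3 mol
n(H2SO4) consumed by analyte = 0.0472 − 3.61 × 10^-3 = 0.0436 mol
n(ZnO) = 0.0436 mol (1:1 ratio)
mass of ZnO = 0.0436 × 81.38 = 3.55 g

3.55 g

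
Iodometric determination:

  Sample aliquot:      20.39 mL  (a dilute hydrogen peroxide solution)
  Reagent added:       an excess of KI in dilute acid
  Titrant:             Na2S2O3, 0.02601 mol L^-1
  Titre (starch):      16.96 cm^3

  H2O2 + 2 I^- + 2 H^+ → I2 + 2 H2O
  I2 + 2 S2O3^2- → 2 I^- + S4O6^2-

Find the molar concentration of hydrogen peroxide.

n(S2O3^2-) = 0.01696 × 0.02601 = 4.411 × 10^-4 mol
n(I2) = n(S2O3^2-)/2 = 2.206 × 10^-4 mol
n(H2O2) in the aliquot = 2.206 × 10^-4 mol (1:1 ratio)
[H2O2] = 2.206 × 10^-4 / 0.02039 = 0.01082 mol/L

0.01082 mol/L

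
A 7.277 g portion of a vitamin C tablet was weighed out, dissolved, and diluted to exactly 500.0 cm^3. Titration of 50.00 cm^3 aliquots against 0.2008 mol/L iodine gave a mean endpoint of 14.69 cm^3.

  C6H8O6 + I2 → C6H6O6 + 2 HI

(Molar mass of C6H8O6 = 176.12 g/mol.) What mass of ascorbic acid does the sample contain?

5.195 g

n(I2) per titration = 0.01469 × 0.2008 = 2.950 × 10^-3 mol
n(C6H8O6) in each aliquot = 2.950 × 10^-3 mol (1:1 ratio)
n(C6H8O6) in the whole flask = 2.950 × 10^-3 × 500.0/50.00 = 0.02950 mol
mass of C6H8O6 = 0.02950 × 176.12 = 5.195 g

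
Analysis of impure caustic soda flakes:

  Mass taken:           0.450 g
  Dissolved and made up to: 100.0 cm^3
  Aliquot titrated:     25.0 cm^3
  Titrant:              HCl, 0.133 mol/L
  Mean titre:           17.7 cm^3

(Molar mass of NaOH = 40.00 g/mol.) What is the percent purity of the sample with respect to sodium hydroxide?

NaOH + HCl → NaCl + H2O
n(HCl) per titration = 0.0177 × 0.133 = 2.35 × 10^-3 mol
n(NaOH) in each aliquot = 2.35 × 10^-3 mol (1:1 ratio)
n(NaOH) in the whole flask = 2.35 × 10^-3 × 100.0/25.0 = 9.42 × 10^-3 mol
mass of NaOH = 9.42 × 10^-3 × 40.00 = 0.377 g
% NaOH = 0.377 / 0.450 × 100 = 83.7 %

83.7 %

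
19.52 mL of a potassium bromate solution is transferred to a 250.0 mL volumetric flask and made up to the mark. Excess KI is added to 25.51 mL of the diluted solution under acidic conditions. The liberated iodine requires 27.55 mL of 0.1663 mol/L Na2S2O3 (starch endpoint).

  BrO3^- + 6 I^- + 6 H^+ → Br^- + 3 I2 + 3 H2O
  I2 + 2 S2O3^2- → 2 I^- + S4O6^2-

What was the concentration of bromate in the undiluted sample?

0.3834 mol/L

n(S2O3^2-) = 0.02755 × 0.1663 = 4.582 × 10^-3 mol
n(I2) = n(S2O3^2-)/2 = 2.291 × 10^-3 mol
From the 1:3 ratio, n(BrO3^-) in the aliquot = 1/3 × 2.291 × 10^-3 = 7.636 × 10^-4 mol
[BrO3^-]_dilute = 7.636 × 10^-4 / 0.02551 = 0.02993 mol/L
[BrO3^-]_original = 0.02993 × 250.0/19.52 = 0.3834 mol/L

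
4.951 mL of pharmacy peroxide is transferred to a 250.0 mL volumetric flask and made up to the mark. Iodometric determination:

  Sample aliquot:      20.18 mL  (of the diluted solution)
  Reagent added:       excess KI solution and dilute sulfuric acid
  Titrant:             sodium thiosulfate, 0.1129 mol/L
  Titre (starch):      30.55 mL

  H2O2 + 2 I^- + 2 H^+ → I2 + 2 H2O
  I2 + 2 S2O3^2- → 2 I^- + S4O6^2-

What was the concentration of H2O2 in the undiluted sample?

n(S2O3^2-) = 0.03055 × 0.1129 = 3.449 × 10^-3 mol
n(I2) = n(S2O3^2-)/2 = 1.725 × 10^-3 mol
n(H2O2) in the aliquot = 1.725 × 10^-3 mol (1:1 ratio)
[H2O2]_dilute = 1.725 × 10^-3 / 0.02018 = 0.08546 mol/L
[H2O2]_original = 0.08546 × 250.0/4.951 = 4.315 mol/L

4.315 mol/L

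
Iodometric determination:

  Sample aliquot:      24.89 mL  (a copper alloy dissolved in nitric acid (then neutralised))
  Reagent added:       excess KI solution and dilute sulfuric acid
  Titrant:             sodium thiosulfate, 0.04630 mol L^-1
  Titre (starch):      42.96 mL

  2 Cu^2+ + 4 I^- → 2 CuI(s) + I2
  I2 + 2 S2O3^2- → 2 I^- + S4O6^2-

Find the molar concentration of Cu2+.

n(S2O3^2-) = 0.04296 × 0.04630 = 1.989 × 10^-3 mol
n(I2) = n(S2O3^2-)/2 = 9.945 × 10^-4 mol
From the 2:1 ratio, n(Cu2+) in the aliquot = 2/1 × 9.945 × 10^-4 = 1.989 × 10^-3 mol
[Cu2+] = 1.989 × 10^-3 / 0.02489 = 0.07991 mol/L

0.07991 mol/L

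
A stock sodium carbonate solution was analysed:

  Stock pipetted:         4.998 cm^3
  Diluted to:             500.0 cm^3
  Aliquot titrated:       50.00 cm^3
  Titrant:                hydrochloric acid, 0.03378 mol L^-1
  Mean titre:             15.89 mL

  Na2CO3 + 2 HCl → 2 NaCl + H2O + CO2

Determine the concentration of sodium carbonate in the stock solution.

0.5370 mol/L

n(HCl) = 0.01589 × 0.03378 = 5.368 × 10^-4 mol
From the 1:2 ratio, n(Na2CO3) in the aliquot = 1/2 × 5.368 × 10^-4 = 2.684 × 10^-4 mol
[Na2CO3]_dilute = 2.684 × 10^-4 / 0.05000 = 0.005368 mol/L
Dilution factor = 500.0 / 4.998 = 100.0
[Na2CO3]_stock = 0.005368 × 100.0 = 0.5370 mol/L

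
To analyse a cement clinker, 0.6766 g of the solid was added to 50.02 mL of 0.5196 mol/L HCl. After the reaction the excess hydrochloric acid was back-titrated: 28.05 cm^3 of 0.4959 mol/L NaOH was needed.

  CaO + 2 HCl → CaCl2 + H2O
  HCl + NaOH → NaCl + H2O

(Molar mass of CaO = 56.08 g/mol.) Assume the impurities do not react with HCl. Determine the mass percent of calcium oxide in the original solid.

n(HCl) added = 0.05002 × 0.5196 = 0.02599 mol
n(NaOH) used in back-titration = 0.02805 × 0.4959 = 0.01391 mol
n(HCl) left over = 0.01391 mol (1:1 ratio)
n(HCl) consumed by analyte = 0.02599 − 0.01391 = 0.01208 mol
From the 1:2 ratio, n(CaO) = 1/2 × 0.01208 = 6.040 × 10^-3 mol
mass of CaO = 6.040 × 10^-3 × 56.08 = 0.3387 g
% CaO = 0.3387 / 0.6766 × 100 = 50.06 %

50.06 %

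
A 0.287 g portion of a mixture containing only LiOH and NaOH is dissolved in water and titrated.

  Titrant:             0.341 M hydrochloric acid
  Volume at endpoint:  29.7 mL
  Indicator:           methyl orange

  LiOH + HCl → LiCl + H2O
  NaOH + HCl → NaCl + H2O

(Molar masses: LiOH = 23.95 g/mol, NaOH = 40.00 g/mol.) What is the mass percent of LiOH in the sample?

n(HCl) = 0.0297 × 0.341 = 0.0101 mol
Let x = n(LiOH), y = n(NaOH).
Titrant: 1x + 1y = 0.0101;  mass: 23.95x + 40.00y = 0.287
Solving, x = 7.36 × 10^-3 mol, y = 2.77 × 10^-3 mol
mass of LiOH = 7.36 × 10^-3 × 23.95 = 0.176 g
% LiOH = 0.176 / 0.287 × 100 = 61.4 %

61.4 %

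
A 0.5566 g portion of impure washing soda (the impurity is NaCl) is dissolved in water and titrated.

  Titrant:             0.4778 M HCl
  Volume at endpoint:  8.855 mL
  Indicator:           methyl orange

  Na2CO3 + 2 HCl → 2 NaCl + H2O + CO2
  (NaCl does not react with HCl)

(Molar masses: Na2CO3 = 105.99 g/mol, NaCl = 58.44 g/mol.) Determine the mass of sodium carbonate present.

n(HCl) = 0.008855 × 0.4778 = 4.231 × 10^-3 mol
Let x = n(Na2CO3), y = n(NaCl).
Titrant: 2x = 4.231 × 10^-3;  mass: 105.99x + 58.44y = 0.5566
Solving, x = 2.115 × 10^-3 mol, y = 5.688 × 10^-3 mol
mass of Na2CO3 = 2.115 × 10^-3 × 105.99 = 0.2242 g

0.2242 g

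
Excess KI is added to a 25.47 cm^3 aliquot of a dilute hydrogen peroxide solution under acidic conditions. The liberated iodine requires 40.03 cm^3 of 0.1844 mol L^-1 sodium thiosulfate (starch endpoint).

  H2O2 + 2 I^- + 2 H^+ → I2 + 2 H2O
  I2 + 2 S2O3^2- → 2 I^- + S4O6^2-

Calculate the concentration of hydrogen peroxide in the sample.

n(S2O3^2-) = 0.04003 × 0.1844 = 7.382 × 10^-3 mol
n(I2) = n(S2O3^2-)/2 = 3.691 × 10^-3 mol
n(H2O2) in the aliquot = 3.691 × 10^-3 mol (1:1 ratio)
[H2O2] = 3.691 × 10^-3 / 0.02547 = 0.1449 mol/L

0.1449 mol/L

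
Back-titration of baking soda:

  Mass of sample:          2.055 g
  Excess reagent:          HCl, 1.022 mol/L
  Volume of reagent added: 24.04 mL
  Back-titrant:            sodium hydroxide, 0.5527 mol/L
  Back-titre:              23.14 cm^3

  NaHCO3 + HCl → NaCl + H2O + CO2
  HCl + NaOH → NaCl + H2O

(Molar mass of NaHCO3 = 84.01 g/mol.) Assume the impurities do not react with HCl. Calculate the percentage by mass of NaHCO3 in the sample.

48.16 %

n(HCl) added = 0.02404 × 1.022 = 0.02457 mol
n(NaOH) used in back-titration = 0.02314 × 0.5527 = 0.01279 mol
n(HCl) left over = 0.01279 mol (1:1 ratio)
n(HCl) consumed by analyte = 0.02457 − 0.01279 = 0.01178 mol
n(NaHCO3) = 0.01178 mol (1:1 ratio)
mass of NaHCO3 = 0.01178 × 84.01 = 0.9896 g
% NaHCO3 = 0.9896 / 2.055 × 100 = 48.16 %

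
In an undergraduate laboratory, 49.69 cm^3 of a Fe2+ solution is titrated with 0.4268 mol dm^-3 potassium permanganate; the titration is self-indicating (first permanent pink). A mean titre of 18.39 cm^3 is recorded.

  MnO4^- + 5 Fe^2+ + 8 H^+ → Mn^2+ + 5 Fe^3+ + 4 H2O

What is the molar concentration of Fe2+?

0.7898 mol/L

n(KMnO4) = 0.01839 L × 0.4268 mol/L = 7.849 × 10^-3 mol
From the 5:1 mole ratio, n(Fe2+) = 5/1 × 7.849 × 10^-3 = 0.03924 mol
[Fe2+] = 0.03924 mol / 0.04969 L = 0.7898 mol/L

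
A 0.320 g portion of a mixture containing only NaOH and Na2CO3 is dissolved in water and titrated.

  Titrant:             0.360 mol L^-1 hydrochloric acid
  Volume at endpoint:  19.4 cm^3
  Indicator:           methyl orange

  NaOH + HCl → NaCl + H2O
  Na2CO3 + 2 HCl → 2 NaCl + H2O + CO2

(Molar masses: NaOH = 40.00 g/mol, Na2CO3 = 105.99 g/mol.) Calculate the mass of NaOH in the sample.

0.154 g

n(HCl) = 0.0194 × 0.360 = 6.98 × 10^-3 mol
Let x = n(NaOH), y = n(Na2CO3).
Titrant: 1x + 2y = 6.98 × 10^-3;  mass: 40.00x + 105.99y = 0.320
Solving, x = 3.86 × 10^-3 mol, y = 1.56 × 10^-3 mol
mass of NaOH = 3.86 × 10^-3 × 40.00 = 0.154 g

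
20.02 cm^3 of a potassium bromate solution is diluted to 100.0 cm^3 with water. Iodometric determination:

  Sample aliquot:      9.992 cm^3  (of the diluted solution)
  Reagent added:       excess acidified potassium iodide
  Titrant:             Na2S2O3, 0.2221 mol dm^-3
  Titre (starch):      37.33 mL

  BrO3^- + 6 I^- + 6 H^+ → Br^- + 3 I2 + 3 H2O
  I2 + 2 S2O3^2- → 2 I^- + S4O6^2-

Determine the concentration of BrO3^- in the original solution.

0.6908 mol/L

n(S2O3^2-) = 0.03733 × 0.2221 = 8.291 × 10^-3 mol
n(I2) = n(S2O3^2-)/2 = 4.145 × 10^-3 mol
From the 1:3 ratio, n(BrO3^-) in the aliquot = 1/3 × 4.145 × 10^-3 = 1.382 × 10^-3 mol
[BrO3^-]_dilute = 1.382 × 10^-3 / 0.009992 = 0.1383 mol/L
[BrO3^-]_original = 0.1383 × 100.0/20.02 = 0.6908 mol/L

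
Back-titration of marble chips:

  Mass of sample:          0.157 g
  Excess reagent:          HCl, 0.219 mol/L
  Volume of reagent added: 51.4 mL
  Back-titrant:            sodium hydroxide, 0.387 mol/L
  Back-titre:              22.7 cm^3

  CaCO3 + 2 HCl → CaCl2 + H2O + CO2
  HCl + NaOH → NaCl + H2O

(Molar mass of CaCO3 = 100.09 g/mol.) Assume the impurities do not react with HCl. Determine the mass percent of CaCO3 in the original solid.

n(HCl) added = 0.0514 × 0.219 = 0.0113 mol
n(NaOH) used in back-titration = 0.0227 × 0.387 = 8.78 × 10^-3 mol
n(HCl) left over = 8.78 × 10^-3 mol (1:1 ratio)
n(HCl) consumed by analyte = 0.0113 − 8.78 × 10^-3 = 2.47 × 10^-3 mol
From the 1:2 ratio, n(CaCO3) = 1/2 × 2.47 × 10^-3 = 1.24 × 10^-3 mol
mass of CaCO3 = 1.24 × 10^-3 × 100.09 = 0.124 g
% CaCO3 = 0.124 / 0.157 × 100 = 78.8 %

78.8 %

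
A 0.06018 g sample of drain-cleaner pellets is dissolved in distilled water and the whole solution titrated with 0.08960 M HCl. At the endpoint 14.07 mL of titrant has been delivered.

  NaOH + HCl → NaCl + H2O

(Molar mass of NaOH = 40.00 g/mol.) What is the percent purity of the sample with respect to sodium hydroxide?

83.79 %

n(HCl) = 0.01407 L × 0.08960 mol/L = 1.261 × 10^-3 mol
n(NaOH) = 1.261 × 10^-3 mol (1:1 ratio)
mass of NaOH = 1.261 × 10^-3 × 40.00 g/mol = 0.05043 g
% NaOH = 0.05043 / 0.06018 × 100 = 83.79 %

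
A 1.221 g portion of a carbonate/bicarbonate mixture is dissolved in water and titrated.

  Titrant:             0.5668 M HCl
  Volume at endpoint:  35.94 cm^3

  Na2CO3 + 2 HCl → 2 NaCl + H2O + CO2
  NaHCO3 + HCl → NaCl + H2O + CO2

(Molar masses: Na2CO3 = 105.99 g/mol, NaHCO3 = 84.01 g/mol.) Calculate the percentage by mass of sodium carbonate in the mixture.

68.62 %

n(HCl) = 0.03594 × 0.5668 = 0.02037 mol
Let x = n(Na2CO3), y = n(NaHCO3).
Titrant: 2x + 1y = 0.02037;  mass: 105.99x + 84.01y = 1.221
Solving, x = 7.905 × 10^-3 mol, y = 4.561 × 10^-3 mol
mass of Na2CO3 = 7.905 × 10^-3 × 105.99 = 0.8379 g
% Na2CO3 = 0.8379 / 1.221 × 100 = 68.62 %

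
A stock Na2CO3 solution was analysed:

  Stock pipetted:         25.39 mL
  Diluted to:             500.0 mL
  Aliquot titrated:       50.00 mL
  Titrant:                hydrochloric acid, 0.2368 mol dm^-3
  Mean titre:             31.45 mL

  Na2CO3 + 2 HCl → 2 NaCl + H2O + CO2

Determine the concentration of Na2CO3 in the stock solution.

n(HCl) = 0.03145 × 0.2368 = 7.447 × 10^-3 mol
From the 1:2 ratio, n(Na2CO3) in the aliquot = 1/2 × 7.447 × 10^-3 = 3.724 × 10^-3 mol
[Na2CO3]_dilute = 3.724 × 10^-3 / 0.05000 = 0.07447 mol/L
Dilution factor = 500.0 / 25.39 = 19.69
[Na2CO3]_stock = 0.07447 × 19.69 = 1.467 mol/L

1.467 mol/L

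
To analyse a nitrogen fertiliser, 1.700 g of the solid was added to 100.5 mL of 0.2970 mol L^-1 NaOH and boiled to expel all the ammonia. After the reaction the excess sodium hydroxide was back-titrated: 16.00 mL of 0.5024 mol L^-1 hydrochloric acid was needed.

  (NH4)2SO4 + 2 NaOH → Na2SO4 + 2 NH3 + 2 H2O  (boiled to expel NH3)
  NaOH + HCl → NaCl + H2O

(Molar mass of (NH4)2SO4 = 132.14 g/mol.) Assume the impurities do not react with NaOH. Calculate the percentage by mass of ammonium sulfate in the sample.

84.76 %

n(NaOH) added = 0.1005 × 0.2970 = 0.02985 mol
n(HCl) used in back-titration = 0.01600 × 0.5024 = 8.038 × 10^-3 mol
n(NaOH) left over = 8.038 × 10^-3 mol (1:1 ratio)
n(NaOH) consumed by analyte = 0.02985 − 8.038 × 10^-3 = 0.02181 mol
From the 1:2 ratio, n((NH4)2SO4) = 1/2 × 0.02181 = 0.01091 mol
mass of (NH4)2SO4 = 0.01091 × 132.14 = 1.441 g
% (NH4)2SO4 = 1.441 / 1.700 × 100 = 84.76 %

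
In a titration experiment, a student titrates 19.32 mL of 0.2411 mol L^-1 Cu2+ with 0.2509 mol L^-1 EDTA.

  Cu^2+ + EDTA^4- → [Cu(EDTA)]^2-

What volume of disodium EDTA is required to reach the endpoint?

18.57 mL

n(Cu2+) = 0.01932 L × 0.2411 mol/L = 4.658 × 10^-3 mol
n(EDTA) = 4.658 × 10^-3 mol (1:1 stoichiometry)
V(EDTA) = 4.658 × 10^-3 mol / 0.2509 mol/L = 0.01857 L = 18.57 mL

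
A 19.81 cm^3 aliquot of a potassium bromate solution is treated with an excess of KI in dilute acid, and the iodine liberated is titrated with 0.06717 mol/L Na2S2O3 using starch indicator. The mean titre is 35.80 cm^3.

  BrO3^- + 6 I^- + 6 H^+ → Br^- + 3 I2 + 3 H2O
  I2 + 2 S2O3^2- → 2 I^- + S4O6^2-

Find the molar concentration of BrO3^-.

0.02023 mol/L

n(S2O3^2-) = 0.03580 × 0.06717 = 2.405 × 10^-3 mol
n(I2) = n(S2O3^2-)/2 = 1.202 × 10^-3 mol
From the 1:3 ratio, n(BrO3^-) in the aliquot = 1/3 × 1.202 × 10^-3 = 4.008 × 10^-4 mol
[BrO3^-] = 4.008 × 10^-4 / 0.01981 = 0.02023 mol/L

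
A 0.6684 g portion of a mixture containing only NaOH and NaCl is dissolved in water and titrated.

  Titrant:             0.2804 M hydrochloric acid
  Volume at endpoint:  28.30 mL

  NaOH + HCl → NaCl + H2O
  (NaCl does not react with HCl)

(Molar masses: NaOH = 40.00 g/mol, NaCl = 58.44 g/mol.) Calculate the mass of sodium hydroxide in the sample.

0.3174 g

n(HCl) = 0.02830 × 0.2804 = 7.935 × 10^-3 mol
Let x = n(NaOH), y = n(NaCl).
Titrant: 1x = 7.935 × 10^-3;  mass: 40.00x + 58.44y = 0.6684
Solving, x = 7.935 × 10^-3 mol, y = 6.006 × 10^-3 mol
mass of NaOH = 7.935 × 10^-3 × 40.00 = 0.3174 g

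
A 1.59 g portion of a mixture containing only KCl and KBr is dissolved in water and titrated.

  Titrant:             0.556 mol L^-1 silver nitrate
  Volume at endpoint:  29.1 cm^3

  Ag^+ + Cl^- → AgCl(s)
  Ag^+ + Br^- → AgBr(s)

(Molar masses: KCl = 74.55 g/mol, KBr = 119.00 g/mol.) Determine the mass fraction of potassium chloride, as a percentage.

35.4 %

n(AgNO3) = 0.0291 × 0.556 = 0.0162 mol
Let x = n(KCl), y = n(KBr).
Titrant: 1x + 1y = 0.0162;  mass: 74.55x + 119.00y = 1.59
Solving, x = 7.54 × 10^-3 mol, y = 8.63 × 10^-3 mol
mass of KCl = 7.54 × 10^-3 × 74.55 = 0.562 g
% KCl = 0.562 / 1.59 × 100 = 35.4 %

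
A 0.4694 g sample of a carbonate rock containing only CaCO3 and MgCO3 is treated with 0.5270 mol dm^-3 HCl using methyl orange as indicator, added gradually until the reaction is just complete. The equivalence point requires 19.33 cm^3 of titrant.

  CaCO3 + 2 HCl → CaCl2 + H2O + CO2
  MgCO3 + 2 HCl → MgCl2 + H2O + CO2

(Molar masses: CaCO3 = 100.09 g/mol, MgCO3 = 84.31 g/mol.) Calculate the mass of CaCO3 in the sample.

0.2535 g

n(HCl) = 0.01933 × 0.5270 = 0.01019 mol
Let x = n(CaCO3), y = n(MgCO3).
Titrant: 2x + 2y = 0.01019;  mass: 100.09x + 84.31y = 0.4694
Solving, x = 2.533 × 10^-3 mol, y = 2.560 × 10^-3 mol
mass of CaCO3 = 2.533 × 10^-3 × 100.09 = 0.2535 g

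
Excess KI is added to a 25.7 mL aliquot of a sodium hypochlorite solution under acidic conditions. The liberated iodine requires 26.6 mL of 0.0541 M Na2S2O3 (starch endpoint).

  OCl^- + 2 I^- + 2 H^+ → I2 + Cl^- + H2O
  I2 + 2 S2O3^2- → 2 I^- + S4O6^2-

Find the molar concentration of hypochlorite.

n(S2O3^2-) = 0.0266 × 0.0541 = 1.44 × 10^-3 mol
n(I2) = n(S2O3^2-)/2 = 7.20 × 10^-4 mol
n(OCl^-) in the aliquot = 7.20 × 10^-4 mol (1:1 ratio)
[OCl^-] = 7.20 × 10^-4 / 0.0257 = 0.0280 mol/L

0.0280 M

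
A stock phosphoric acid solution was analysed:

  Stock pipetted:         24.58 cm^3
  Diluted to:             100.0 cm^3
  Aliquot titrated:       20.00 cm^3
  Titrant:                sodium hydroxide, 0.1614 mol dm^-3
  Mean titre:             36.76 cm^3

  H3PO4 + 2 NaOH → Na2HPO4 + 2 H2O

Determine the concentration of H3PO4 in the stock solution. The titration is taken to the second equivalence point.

n(NaOH) = 0.03676 × 0.1614 = 5.933 × 10^-3 mol
From the 1:2 ratio, n(H3PO4) in the aliquot = 1/2 × 5.933 × 10^-3 = 2.967 × 10^-3 mol
[H3PO4]_dilute = 2.967 × 10^-3 / 0.02000 = 0.1483 mol/L
Dilution factor = 100.0 / 24.58 = 4.068
[H3PO4]_stock = 0.1483 × 4.068 = 0.6034 mol/L

0.6034 mol/L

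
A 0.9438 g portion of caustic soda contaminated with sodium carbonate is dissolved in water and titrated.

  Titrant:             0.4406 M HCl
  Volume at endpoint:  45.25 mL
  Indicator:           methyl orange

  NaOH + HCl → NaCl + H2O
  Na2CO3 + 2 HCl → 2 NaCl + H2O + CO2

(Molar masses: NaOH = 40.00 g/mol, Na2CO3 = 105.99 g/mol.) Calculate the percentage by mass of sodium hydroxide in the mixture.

36.78 %

n(HCl) = 0.04525 × 0.4406 = 0.01994 mol
Let x = n(NaOH), y = n(Na2CO3).
Titrant: 1x + 2y = 0.01994;  mass: 40.00x + 105.99y = 0.9438
Solving, x = 8.678 × 10^-3 mol, y = 5.630 × 10^-3 mol
mass of NaOH = 8.678 × 10^-3 × 40.00 = 0.3471 g
% NaOH = 0.3471 / 0.9438 × 100 = 36.78 %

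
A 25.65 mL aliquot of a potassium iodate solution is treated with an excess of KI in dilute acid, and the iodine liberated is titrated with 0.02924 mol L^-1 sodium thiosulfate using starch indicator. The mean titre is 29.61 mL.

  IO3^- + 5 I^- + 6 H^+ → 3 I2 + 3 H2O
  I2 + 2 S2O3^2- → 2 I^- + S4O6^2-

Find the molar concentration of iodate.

n(S2O3^2-) = 0.02961 × 0.02924 = 8.658 × 10^-4 mol
n(I2) = n(S2O3^2-)/2 = 4.329 × 10^-4 mol
From the 1:3 ratio, n(IO3^-) in the aliquot = 1/3 × 4.329 × 10^-4 = 1.443 × 10^-4 mol
[IO3^-] = 1.443 × 10^-4 / 0.02565 = 0.005626 mol/L

0.005626 mol/L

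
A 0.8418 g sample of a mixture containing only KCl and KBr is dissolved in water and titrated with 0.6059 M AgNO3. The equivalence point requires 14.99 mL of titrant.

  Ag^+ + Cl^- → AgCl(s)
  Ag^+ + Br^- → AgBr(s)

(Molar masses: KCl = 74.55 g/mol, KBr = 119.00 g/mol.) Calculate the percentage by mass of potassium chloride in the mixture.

47.62 %

n(AgNO3) = 0.01499 × 0.6059 = 9.082 × 10^-3 mol
Let x = n(KCl), y = n(KBr).
Titrant: 1x + 1y = 9.082 × 10^-3;  mass: 74.55x + 119.00y = 0.8418
Solving, x = 5.377 × 10^-3 mol, y = 3.705 × 10^-3 mol
mass of KCl = 5.377 × 10^-3 × 74.55 = 0.4009 g
% KCl = 0.4009 / 0.8418 × 100 = 47.62 %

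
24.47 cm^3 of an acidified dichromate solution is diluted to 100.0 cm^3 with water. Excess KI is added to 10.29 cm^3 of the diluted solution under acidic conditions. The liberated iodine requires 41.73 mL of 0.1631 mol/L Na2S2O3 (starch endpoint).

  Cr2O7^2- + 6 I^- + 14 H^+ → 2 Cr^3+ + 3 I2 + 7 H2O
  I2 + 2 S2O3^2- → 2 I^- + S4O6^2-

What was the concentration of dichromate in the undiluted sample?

n(S2O3^2-) = 0.04173 × 0.1631 = 6.806 × 10^-3 mol
n(I2) = n(S2O3^2-)/2 = 3.403 × 10^-3 mol
From the 1:3 ratio, n(Cr2O7^2-) in the aliquot = 1/3 × 3.403 × 10^-3 = 1.134 × 10^-3 mol
[Cr2O7^2-]_dilute = 1.134 × 10^-3 / 0.01029 = 0.1102 mol/L
[Cr2O7^2-]_original = 0.1102 × 100.0/24.47 = 0.4505 mol/L

0.4505 mol/L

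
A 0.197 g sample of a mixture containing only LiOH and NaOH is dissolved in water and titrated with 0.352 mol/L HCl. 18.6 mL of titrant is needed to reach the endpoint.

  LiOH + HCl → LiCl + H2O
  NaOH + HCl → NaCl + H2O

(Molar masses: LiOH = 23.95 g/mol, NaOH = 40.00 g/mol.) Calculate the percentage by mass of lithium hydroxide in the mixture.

49.2 %

n(HCl) = 0.0186 × 0.352 = 6.55 × 10^-3 mol
Let x = n(LiOH), y = n(NaOH).
Titrant: 1x + 1y = 6.55 × 10^-3;  mass: 23.95x + 40.00y = 0.197
Solving, x = 4.04 × 10^-3 mol, y = 2.50 × 10^-3 mol
mass of LiOH = 4.04 × 10^-3 × 23.95 = 0.0968 g
% LiOH = 0.0968 / 0.197 × 100 = 49.2 %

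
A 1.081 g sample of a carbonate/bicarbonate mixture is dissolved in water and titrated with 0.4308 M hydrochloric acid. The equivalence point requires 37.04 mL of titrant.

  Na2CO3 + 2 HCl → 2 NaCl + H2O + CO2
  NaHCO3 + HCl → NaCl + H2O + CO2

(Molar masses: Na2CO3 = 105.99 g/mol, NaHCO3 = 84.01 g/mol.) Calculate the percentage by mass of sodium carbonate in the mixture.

41.02 %

n(HCl) = 0.03704 × 0.4308 = 0.01596 mol
Let x = n(Na2CO3), y = n(NaHCO3).
Titrant: 2x + 1y = 0.01596;  mass: 105.99x + 84.01y = 1.081
Solving, x = 4.184 × 10^-3 mol, y = 7.589 × 10^-3 mol
mass of Na2CO3 = 4.184 × 10^-3 × 105.99 = 0.4435 g
% Na2CO3 = 0.4435 / 1.081 × 100 = 41.02 %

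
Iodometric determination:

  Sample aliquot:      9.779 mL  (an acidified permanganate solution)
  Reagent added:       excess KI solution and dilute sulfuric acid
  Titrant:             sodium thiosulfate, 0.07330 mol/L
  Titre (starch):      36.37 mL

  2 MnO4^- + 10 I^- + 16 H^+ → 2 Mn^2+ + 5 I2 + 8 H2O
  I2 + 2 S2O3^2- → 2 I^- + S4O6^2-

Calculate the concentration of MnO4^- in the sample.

0.05452 mol/L

n(S2O3^2-) = 0.03637 × 0.07330 = 2.666 × 10^-3 mol
n(I2) = n(S2O3^2-)/2 = 1.333 × 10^-3 mol
From the 2:5 ratio, n(MnO4^-) in the aliquot = 2/5 × 1.333 × 10^-3 = 5.332 × 10^-4 mol
[MnO4^-] = 5.332 × 10^-4 / 0.009779 = 0.05452 mol/L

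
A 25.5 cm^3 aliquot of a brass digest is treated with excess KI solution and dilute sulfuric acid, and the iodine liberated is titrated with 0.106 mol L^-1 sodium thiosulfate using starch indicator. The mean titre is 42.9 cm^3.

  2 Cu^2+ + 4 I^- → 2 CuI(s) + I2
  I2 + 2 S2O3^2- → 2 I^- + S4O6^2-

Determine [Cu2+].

n(S2O3^2-) = 0.0429 × 0.106 = 4.55 × 10^-3 mol
n(I2) = n(S2O3^2-)/2 = 2.27 × 10^-3 mol
From the 2:1 ratio, n(Cu2+) in the aliquot = 2/1 × 2.27 × 10^-3 = 4.55 × 10^-3 mol
[Cu2+] = 4.55 × 10^-3 / 0.0255 = 0.178 mol/L

0.178 mol/L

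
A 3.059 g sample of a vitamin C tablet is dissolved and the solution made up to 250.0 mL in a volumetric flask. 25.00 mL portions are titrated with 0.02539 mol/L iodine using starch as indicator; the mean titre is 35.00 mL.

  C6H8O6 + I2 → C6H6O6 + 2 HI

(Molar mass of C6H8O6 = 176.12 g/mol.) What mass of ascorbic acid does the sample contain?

1.565 g

n(I2) per titration = 0.03500 × 0.02539 = 8.886 × 10^-4 mol
n(C6H8O6) in each aliquot = 8.886 × 10^-4 mol (1:1 ratio)
n(C6H8O6) in the whole flask = 8.886 × 10^-4 × 250.0/25.00 = 8.886 × 10^-3 mol
mass of C6H8O6 = 8.886 × 10^-3 × 176.12 = 1.565 g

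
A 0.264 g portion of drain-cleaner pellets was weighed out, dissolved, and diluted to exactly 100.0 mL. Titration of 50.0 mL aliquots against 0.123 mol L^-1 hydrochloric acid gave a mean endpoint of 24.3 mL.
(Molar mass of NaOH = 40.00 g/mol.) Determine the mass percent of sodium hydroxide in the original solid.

90.6 %

NaOH + HCl → NaCl + H2O
n(HCl) per titration = 0.0243 × 0.123 = 2.99 × 10^-3 mol
n(NaOH) in each aliquot = 2.99 × 10^-3 mol (1:1 ratio)
n(NaOH) in the whole flask = 2.99 × 10^-3 × 100.0/50.0 = 5.98 × 10^-3 mol
mass of NaOH = 5.98 × 10^-3 × 40.00 = 0.239 g
% NaOH = 0.239 / 0.264 × 100 = 90.6 %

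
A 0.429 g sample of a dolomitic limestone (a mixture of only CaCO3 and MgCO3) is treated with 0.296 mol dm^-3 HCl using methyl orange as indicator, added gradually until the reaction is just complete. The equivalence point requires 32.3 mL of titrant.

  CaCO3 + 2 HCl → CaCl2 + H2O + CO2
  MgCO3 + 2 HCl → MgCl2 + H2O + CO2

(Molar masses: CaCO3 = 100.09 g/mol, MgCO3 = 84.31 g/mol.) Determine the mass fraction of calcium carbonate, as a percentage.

n(HCl) = 0.0323 × 0.296 = 9.56 × 10^-3 mol
Let x = n(CaCO3), y = n(MgCO3).
Titrant: 2x + 2y = 9.56 × 10^-3;  mass: 100.09x + 84.31y = 0.429
Solving, x = 1.65 × 10^-3 mol, y = 3.13 × 10^-3 mol
mass of CaCO3 = 1.65 × 10^-3 × 100.09 = 0.165 g
% CaCO3 = 0.165 / 0.429 × 100 = 38.4 %

38.4 %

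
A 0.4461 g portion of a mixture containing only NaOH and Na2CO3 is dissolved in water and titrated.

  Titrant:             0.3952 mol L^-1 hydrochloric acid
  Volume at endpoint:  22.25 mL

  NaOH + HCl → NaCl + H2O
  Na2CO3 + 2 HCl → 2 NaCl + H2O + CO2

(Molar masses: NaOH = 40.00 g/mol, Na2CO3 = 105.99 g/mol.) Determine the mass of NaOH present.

n(HCl) = 0.02225 × 0.3952 = 8.793 × 10^-3 mol
Let x = n(NaOH), y = n(Na2CO3).
Titrant: 1x + 2y = 8.793 × 10^-3;  mass: 40.00x + 105.99y = 0.4461
Solving, x = 1.531 × 10^-3 mol, y = 3.631 × 10^-3 mol
mass of NaOH = 1.531 × 10^-3 × 40.00 = 0.06124 g

0.06124 g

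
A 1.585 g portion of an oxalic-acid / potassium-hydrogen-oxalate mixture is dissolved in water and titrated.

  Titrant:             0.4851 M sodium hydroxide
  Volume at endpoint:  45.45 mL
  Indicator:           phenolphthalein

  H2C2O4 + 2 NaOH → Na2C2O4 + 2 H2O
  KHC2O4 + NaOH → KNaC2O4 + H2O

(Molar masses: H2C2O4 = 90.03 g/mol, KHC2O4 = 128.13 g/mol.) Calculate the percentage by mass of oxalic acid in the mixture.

n(NaOH) = 0.04545 × 0.4851 = 0.02205 mol
Let x = n(H2C2O4), y = n(KHC2O4).
Titrant: 2x + 1y = 0.02205;  mass: 90.03x + 128.13y = 1.585
Solving, x = 7.459 × 10^-3 mol, y = 7.129 × 10^-3 mol
mass of H2C2O4 = 7.459 × 10^-3 × 90.03 = 0.6716 g
% H2C2O4 = 0.6716 / 1.585 × 100 = 42.37 %

42.37 %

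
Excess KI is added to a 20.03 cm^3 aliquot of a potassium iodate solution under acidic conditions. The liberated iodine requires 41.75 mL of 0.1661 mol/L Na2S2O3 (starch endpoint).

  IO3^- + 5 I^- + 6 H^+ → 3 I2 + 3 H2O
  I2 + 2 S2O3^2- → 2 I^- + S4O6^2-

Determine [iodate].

n(S2O3^2-) = 0.04175 × 0.1661 = 6.935 × 10^-3 mol
n(I2) = n(S2O3^2-)/2 = 3.467 × 10^-3 mol
From the 1:3 ratio, n(IO3^-) in the aliquot = 1/3 × 3.467 × 10^-3 = 1.156 × 10^-3 mol
[IO3^-] = 1.156 × 10^-3 / 0.02003 = 0.05770 mol/L

0.05770 mol/L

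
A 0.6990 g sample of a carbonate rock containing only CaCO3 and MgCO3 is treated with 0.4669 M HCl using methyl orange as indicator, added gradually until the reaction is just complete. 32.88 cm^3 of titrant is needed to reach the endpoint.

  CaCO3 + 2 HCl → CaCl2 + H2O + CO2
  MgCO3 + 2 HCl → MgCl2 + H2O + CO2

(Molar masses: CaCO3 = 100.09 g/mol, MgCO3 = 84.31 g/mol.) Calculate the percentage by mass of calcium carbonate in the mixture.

47.05 %

n(HCl) = 0.03288 × 0.4669 = 0.01535 mol
Let x = n(CaCO3), y = n(MgCO3).
Titrant: 2x + 2y = 0.01535;  mass: 100.09x + 84.31y = 0.6990
Solving, x = 3.286 × 10^-3 mol, y = 4.390 × 10^-3 mol
mass of CaCO3 = 3.286 × 10^-3 × 100.09 = 0.3289 g
% CaCO3 = 0.3289 / 0.6990 × 100 = 47.05 %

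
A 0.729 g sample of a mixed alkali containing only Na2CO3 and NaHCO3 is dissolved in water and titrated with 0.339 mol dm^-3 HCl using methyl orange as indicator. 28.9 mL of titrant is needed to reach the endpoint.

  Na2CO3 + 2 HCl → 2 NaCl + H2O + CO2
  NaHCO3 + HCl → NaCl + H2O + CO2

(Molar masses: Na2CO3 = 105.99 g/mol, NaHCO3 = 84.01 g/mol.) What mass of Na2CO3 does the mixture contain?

n(HCl) = 0.0289 × 0.339 = 9.80 × 10^-3 mol
Let x = n(Na2CO3), y = n(NaHCO3).
Titrant: 2x + 1y = 9.80 × 10^-3;  mass: 105.99x + 84.01y = 0.729
Solving, x = 1.52 × 10^-3 mol, y = 6.76 × 10^-3 mol
mass of Na2CO3 = 1.52 × 10^-3 × 105.99 = 0.161 g

0.161 g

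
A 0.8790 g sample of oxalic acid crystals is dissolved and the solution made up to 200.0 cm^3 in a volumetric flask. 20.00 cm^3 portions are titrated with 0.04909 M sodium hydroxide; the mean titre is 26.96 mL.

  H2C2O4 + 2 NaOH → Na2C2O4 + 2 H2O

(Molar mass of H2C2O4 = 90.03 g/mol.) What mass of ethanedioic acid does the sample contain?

0.5958 g

n(NaOH) per titration = 0.02696 × 0.04909 = 1.323 × 10^-3 mol
From the 1:2 ratio, n(H2C2O4) in each aliquot = 1/2 × 1.323 × 10^-3 = 6.617 × 10^-4 mol
n(H2C2O4) in the whole flask = 6.617 × 10^-4 × 200.0/20.00 = 6.617 × 10^-3 mol
mass of H2C2O4 = 6.617 × 10^-3 × 90.03 = 0.5958 g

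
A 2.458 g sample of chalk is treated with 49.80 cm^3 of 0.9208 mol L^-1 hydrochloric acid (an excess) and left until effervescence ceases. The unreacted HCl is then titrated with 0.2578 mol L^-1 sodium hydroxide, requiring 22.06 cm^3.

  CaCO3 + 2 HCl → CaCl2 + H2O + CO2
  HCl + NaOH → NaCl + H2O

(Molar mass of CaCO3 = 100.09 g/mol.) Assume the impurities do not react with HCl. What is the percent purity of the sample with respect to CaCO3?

81.78 %

n(HCl) added = 0.04980 × 0.9208 = 0.04586 mol
n(NaOH) used in back-titration = 0.02206 × 0.2578 = 5.687 × 10^-3 mol
n(HCl) left over = 5.687 × 10^-3 mol (1:1 ratio)
n(HCl) consumed by analyte = 0.04586 − 5.687 × 10^-3 = 0.04017 mol
From the 1:2 ratio, n(CaCO3) = 1/2 × 0.04017 = 0.02008 mol
mass of CaCO3 = 0.02008 × 100.09 = 2.010 g
% CaCO3 = 2.010 / 2.458 × 100 = 81.78 %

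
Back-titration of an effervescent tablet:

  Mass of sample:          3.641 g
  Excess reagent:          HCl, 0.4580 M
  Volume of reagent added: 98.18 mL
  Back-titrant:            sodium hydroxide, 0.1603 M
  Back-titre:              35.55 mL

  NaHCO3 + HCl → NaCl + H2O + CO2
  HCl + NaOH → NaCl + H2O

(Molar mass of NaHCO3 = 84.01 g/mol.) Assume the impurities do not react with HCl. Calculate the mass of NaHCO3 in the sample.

3.299 g

n(HCl) added = 0.09818 × 0.4580 = 0.04497 mol
n(NaOH) used in back-titration = 0.03555 × 0.1603 = 5.699 × 10^-3 mol
n(HCl) left over = 5.699 × 10^-3 mol (1:1 ratio)
n(HCl) consumed by analyte = 0.04497 − 5.699 × 10^-3 = 0.03927 mol
n(NaHCO3) = 0.03927 mol (1:1 ratio)
mass of NaHCO3 = 0.03927 × 84.01 = 3.299 g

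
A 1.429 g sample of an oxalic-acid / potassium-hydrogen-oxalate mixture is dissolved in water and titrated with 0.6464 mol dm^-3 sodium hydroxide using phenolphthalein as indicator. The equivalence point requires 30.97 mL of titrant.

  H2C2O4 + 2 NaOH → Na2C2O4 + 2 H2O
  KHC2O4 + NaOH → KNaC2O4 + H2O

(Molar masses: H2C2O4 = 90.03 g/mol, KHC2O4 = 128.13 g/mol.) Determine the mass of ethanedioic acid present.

0.6153 g

n(NaOH) = 0.03097 × 0.6464 = 0.02002 mol
Let x = n(H2C2O4), y = n(KHC2O4).
Titrant: 2x + 1y = 0.02002;  mass: 90.03x + 128.13y = 1.429
Solving, x = 6.834 × 10^-3 mol, y = 6.351 × 10^-3 mol
mass of H2C2O4 = 6.834 × 10^-3 × 90.03 = 0.6153 g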